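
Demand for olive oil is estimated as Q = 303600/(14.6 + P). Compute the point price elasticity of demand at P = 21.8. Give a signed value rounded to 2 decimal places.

dQ/dP = −303600/(14.6 + P)² = -229.139. At P = 21.8, Q = 8340.66.
Ed = (dQ/dP)·(P/Q) = (-229.139) × (21.8/8340.66) = -0.5989…

-0.60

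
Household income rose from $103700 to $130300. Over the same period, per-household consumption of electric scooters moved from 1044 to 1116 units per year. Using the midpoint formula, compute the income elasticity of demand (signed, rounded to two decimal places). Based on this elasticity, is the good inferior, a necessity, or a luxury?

%ΔQ = (1116 − 1044)/[( 1044 + 1116)/2] = 72/1080 = 0.066666…
%ΔIncome = (130300 − 103700)/[( 103700 + 130300)/2] = 26600/117000 = 0.227350…
E_income = (72/1080) / (26600/117000) = 0.2932…
0 < E_income < 1 ⇒ normal good, necessity.

0.29; necessity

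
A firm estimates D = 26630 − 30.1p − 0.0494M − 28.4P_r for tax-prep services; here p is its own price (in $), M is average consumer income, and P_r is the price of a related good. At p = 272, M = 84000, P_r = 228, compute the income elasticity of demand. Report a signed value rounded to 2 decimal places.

At the given values, D = 26630 − 30.1(272) − 0.0494(84000) − 28.4(228) = 7818.
∂D/∂M = -0.0494.
E = (-0.0494) × (84000/7818) = -0.5307…

-0.53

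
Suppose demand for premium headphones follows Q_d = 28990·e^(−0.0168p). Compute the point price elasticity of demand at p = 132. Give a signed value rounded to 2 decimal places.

-2.22

dQ_d/dp = −0.0168·Q_d = -53.0232. At p = 132, Q_d = 3156.14.
Ed = (dQ_d/dp)·(p/Q_d) = (-53.0232) × (132/3156.14) = -2.2176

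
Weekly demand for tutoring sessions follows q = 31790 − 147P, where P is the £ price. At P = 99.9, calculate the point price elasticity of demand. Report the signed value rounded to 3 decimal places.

dq/dP = −147. At P = 99.9, q = 31790 − 147(99.9) = 17104.7.
Ed = (dq/dP)·(P/q) = −147 × (99.9/17104.7) = -0.85855…

-0.859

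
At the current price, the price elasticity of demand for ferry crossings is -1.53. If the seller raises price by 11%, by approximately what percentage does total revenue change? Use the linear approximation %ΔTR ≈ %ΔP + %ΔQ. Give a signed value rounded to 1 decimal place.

-5.8%

%ΔQ ≈ Ed × %ΔP = (-1.53) × (+11%) = -16.8300%
%ΔTR ≈ %ΔP + %ΔQ = (+11%) + (-16.8300%) = -5.8300%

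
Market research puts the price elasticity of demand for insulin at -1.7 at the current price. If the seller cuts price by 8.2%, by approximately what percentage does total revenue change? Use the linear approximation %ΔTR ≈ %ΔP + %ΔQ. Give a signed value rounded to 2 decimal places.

+5.74%

%ΔQ ≈ Ed × %ΔP = (-1.7) × (-8.2%) = +13.9400%
%ΔTR ≈ %ΔP + %ΔQ = (-8.2%) + (+13.9400%) = +5.7400%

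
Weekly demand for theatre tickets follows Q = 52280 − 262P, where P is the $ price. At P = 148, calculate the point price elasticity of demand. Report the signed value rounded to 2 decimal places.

-2.87

dQ/dP = −262. At P = 148, Q = 52280 − 262(148) = 13504.
Ed = (dQ/dP)·(P/Q) = −262 × (148/13504) = -2.8714…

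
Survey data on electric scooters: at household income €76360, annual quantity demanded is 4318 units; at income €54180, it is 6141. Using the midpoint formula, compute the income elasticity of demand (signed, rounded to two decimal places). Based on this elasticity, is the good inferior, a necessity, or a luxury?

%ΔQ = (6141 − 4318)/[( 4318 + 6141)/2] = 1823/5229.5 = 0.348599…
%ΔIncome = (54180 − 76360)/[( 76360 + 54180)/2] = -22180/65270 = -0.339819…
E_income = (1823/5229.5) / (-22180/65270) = -1.0258…
E_income < 0 ⇒ inferior good.

-1.03; inferior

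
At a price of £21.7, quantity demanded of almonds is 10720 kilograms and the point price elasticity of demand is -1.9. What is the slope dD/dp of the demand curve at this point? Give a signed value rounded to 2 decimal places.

-938.62

Ed = (dD/dp)·(p/D) ⇒ dD/dp = Ed·D/p = (-1.9)·10720/21.7 = -938.6175…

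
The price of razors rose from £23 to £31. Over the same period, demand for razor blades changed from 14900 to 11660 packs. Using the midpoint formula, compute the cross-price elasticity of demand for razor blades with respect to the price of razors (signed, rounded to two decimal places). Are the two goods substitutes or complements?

-0.82; complements

%ΔQ_{razor blades} = (11660 − 14900)/avg = -3240/13280 = -0.243975…
%ΔP_{razors} = (31 − 23)/avg = 8/27 = 0.296296…
E_cross = (-3240/13280) / (8/27) = -0.8234…
E_cross < 0 ⇒ the goods are complements.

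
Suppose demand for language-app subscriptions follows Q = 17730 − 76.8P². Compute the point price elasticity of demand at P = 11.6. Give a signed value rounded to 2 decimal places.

dQ/dP = −2·76.8·P = -1781.76. At P = 11.6, Q = 7395.792.
Ed = (dQ/dP)·(P/Q) = (-1781.76) × (11.6/7395.792) = -2.7946…

-2.79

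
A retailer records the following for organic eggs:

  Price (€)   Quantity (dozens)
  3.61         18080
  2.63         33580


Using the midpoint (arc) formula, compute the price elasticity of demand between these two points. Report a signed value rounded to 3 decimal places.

%ΔQ = (33580 − 18080) / [(18080 + 33580)/2] = 15500/25830 = 0.600077…
%ΔP = (2.63 − 3.61) / [(3.61 + 2.63)/2] = -0.98/3.12 = -0.314102…
Arc Ed = %ΔQ / %ΔP = (15500/25830) / (-0.98/3.12) = -1.91045…

-1.910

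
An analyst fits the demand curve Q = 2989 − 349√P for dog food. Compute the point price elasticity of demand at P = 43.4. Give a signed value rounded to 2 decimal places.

-1.67

dQ/dP = −349/(2√P) = -26.4881. At P = 43.4, Q = 689.834.
Ed = (dQ/dP)·(P/Q) = (-26.4881) × (43.4/689.834) = -1.6664…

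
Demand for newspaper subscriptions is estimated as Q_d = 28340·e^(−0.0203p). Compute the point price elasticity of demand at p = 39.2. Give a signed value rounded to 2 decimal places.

dQ_d/dp = −0.0203·Q_d = -259.598. At p = 39.2, Q_d = 12788.1.
Ed = (dQ_d/dp)·(p/Q_d) = (-259.598) × (39.2/12788.1) = -0.7957…

-0.80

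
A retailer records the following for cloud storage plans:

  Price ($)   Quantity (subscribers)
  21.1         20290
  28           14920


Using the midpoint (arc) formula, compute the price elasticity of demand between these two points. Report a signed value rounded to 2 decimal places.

-1.09

%ΔQ = (14920 − 20290) / [(20290 + 14920)/2] = -5370/17605 = -0.305026…
%ΔP = (28 − 21.1) / [(21.1 + 28)/2] = 6.9/24.55 = 0.281059…
Arc Ed = %ΔQ / %ΔP = (-5370/17605) / (6.9/24.55) = -1.0852…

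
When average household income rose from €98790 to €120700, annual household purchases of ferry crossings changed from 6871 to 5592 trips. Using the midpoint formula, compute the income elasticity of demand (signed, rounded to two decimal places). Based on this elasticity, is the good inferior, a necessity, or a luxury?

%ΔQ = (5592 − 6871)/[( 6871 + 5592)/2] = -1279/6231.5 = -0.205247…
%ΔIncome = (120700 − 98790)/[( 98790 + 120700)/2] = 21910/109745 = 0.199644…
E_income = (-1279/6231.5) / (21910/109745) = -1.0280…
E_income < 0 ⇒ inferior good.

-1.03; inferior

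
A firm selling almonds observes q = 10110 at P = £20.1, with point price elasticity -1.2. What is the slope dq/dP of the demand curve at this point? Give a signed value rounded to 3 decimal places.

-603.582

Ed = (dq/dP)·(P/q) ⇒ dq/dP = Ed·q/P = (-1.2)·10110/20.1 = -603.58208…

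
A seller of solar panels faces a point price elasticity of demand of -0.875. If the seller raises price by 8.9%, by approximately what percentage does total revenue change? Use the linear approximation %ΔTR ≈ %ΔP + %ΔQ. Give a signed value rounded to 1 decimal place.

%ΔQ ≈ Ed × %ΔP = (-0.875) × (+8.9%) = -7.7875%
%ΔTR ≈ %ΔP + %ΔQ = (+8.9%) + (-7.7875%) = +1.1125%

+1.1%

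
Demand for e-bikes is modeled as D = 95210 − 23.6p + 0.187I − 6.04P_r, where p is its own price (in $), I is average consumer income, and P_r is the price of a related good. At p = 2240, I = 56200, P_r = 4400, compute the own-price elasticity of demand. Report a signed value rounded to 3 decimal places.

-2.012

At the given values, D = 95210 − 23.6(2240) + 0.187(56200) − 6.04(4400) = 26279.4.
∂D/∂p = −23.6.
E = (-23.6) × (2240/26279.4) = -2.01161…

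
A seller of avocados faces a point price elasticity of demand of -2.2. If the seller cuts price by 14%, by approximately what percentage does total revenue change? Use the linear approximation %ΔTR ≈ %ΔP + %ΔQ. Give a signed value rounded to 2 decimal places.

%ΔQ ≈ Ed × %ΔP = (-2.2) × (-14%) = +30.8000%
%ΔTR ≈ %ΔP + %ΔQ = (-14%) + (+30.8000%) = +16.8000%

+16.80%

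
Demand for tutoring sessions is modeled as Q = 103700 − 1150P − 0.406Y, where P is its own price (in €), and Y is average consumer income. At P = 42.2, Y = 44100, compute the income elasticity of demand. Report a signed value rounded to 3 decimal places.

-0.480

At the given values, Q = 103700 − 1150(42.2) − 0.406(44100) = 37265.4.
∂Q/∂Y = -0.406.
E = (-0.406) × (44100/37265.4) = -0.48046…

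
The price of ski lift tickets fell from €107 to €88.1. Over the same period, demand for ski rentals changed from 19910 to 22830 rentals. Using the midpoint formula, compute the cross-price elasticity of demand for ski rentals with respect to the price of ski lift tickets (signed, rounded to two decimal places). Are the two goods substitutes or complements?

-0.71; complements

%ΔQ_{ski rentals} = (22830 − 19910)/avg = 2920/21370 = 0.136640…
%ΔP_{ski lift tickets} = (88.1 − 107)/avg = -18.9/97.55 = -0.193746…
E_cross = (2920/21370) / (-18.9/97.55) = -0.7052…
E_cross < 0 ⇒ the goods are complements.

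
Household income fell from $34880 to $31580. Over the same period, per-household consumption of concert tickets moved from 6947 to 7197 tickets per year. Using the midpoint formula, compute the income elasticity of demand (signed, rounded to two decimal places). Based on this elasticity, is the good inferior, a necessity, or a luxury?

%ΔQ = (7197 − 6947)/[( 6947 + 7197)/2] = 250/7072 = 0.035350…
%ΔIncome = (31580 − 34880)/[( 34880 + 31580)/2] = -3300/33230 = -0.099307…
E_income = (250/7072) / (-3300/33230) = -0.3559…
E_income < 0 ⇒ inferior good.

-0.36; inferior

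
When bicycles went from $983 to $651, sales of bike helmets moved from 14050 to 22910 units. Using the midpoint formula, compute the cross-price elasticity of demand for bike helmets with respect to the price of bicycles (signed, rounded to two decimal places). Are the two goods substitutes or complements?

%ΔQ_{bike helmets} = (22910 − 14050)/avg = 8860/18480 = 0.479437…
%ΔP_{bicycles} = (651 − 983)/avg = -332/817 = -0.406364…
E_cross = (8860/18480) / (-332/817) = -1.1798…
E_cross < 0 ⇒ the goods are complements.

-1.18; complements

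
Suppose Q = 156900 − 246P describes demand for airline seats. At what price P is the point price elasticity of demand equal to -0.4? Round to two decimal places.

Ed = −246P/(156900 − 246P). Set this equal to -0.4:
246P = 0.4·(156900 − 246P) ⇒ 246P(1 + 0.4) = 0.4·156900
P = 0.4·156900 / (246·1.4) = 182.2299…

182.23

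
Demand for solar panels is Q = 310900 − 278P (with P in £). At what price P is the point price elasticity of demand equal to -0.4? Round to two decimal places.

Ed = −278P/(310900 − 278P). Set this equal to -0.4:
278P = 0.4·(310900 − 278P) ⇒ 278P(1 + 0.4) = 0.4·310900
P = 0.4·310900 / (278·1.4) = 319.5272…

319.53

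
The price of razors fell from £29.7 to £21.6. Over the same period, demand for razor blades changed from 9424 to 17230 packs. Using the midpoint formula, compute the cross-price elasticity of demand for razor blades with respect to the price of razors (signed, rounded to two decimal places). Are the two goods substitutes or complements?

%ΔQ_{razor blades} = (17230 − 9424)/avg = 7806/13327 = 0.585728…
%ΔP_{razors} = (21.6 − 29.7)/avg = -8.1/25.65 = -0.315789…
E_cross = (7806/13327) / (-8.1/25.65) = -1.8548…
E_cross < 0 ⇒ the goods are complements.

-1.85; complements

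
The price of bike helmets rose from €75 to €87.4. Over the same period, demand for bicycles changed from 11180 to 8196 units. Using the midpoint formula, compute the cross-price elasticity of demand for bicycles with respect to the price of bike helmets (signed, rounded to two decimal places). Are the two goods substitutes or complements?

%ΔQ_{bicycles} = (8196 − 11180)/avg = -2984/9688 = -0.308009…
%ΔP_{bike helmets} = (87.4 − 75)/avg = 12.4/81.2 = 0.152709…
E_cross = (-2984/9688) / (12.4/81.2) = -2.0169…
E_cross < 0 ⇒ the goods are complements.

-2.02; complements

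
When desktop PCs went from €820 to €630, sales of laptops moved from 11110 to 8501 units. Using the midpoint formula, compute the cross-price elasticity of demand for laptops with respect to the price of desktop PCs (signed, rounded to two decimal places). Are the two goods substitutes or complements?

%ΔQ_{laptops} = (8501 − 11110)/avg = -2609/9805.5 = -0.266075…
%ΔP_{desktop PCs} = (630 − 820)/avg = -190/725 = -0.262068…
E_cross = (-2609/9805.5) / (-190/725) = 1.0152…
E_cross > 0 ⇒ the goods are substitutes.

1.02; substitutes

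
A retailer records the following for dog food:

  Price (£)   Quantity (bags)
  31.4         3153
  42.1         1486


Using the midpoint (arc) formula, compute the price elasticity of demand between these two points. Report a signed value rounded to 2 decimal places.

-2.47

%ΔQ = (1486 − 3153) / [(3153 + 1486)/2] = -1667/2319.5 = -0.718689…
%ΔP = (42.1 − 31.4) / [(31.4 + 42.1)/2] = 10.7/36.75 = 0.291156…
Arc Ed = %ΔQ / %ΔP = (-1667/2319.5) / (10.7/36.75) = -2.4683…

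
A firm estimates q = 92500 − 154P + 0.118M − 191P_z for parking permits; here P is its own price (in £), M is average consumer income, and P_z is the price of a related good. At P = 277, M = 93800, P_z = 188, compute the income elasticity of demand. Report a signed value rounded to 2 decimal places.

0.44

At the given values, q = 92500 − 154(277) + 0.118(93800) − 191(188) = 25002.4.
∂q/∂M = 0.118.
E = (0.118) × (93800/25002.4) = 0.4426…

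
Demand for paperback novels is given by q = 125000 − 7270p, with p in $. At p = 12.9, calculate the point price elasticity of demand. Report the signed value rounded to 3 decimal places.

-3.004

dq/dp = −7270. At p = 12.9, q = 125000 − 7270(12.9) = 31217.
Ed = (dq/dp)·(p/q) = −7270 × (12.9/31217) = -3.00422…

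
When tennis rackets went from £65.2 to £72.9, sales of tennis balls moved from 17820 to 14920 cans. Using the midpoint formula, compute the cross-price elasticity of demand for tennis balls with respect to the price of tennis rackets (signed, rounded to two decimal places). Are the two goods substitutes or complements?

%ΔQ_{tennis balls} = (14920 − 17820)/avg = -2900/16370 = -0.177153…
%ΔP_{tennis rackets} = (72.9 − 65.2)/avg = 7.7/69.05 = 0.111513…
E_cross = (-2900/16370) / (7.7/69.05) = -1.5886…
E_cross < 0 ⇒ the goods are complements.

-1.59; complements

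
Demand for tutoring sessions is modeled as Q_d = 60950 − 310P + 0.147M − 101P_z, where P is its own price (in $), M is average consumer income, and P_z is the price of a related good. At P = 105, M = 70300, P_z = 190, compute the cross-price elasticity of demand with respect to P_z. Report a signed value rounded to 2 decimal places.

-0.98

At the given values, Q_d = 60950 − 310(105) + 0.147(70300) − 101(190) = 19544.1.
∂Q_d/∂P_z = -101.
E = (-101) × (190/19544.1) = -0.9818…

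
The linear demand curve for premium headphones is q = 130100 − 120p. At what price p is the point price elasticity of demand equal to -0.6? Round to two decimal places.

406.56

Ed = −120p/(130100 − 120p). Set this equal to -0.6:
120p = 0.6·(130100 − 120p) ⇒ 120p(1 + 0.6) = 0.6·130100
p = 0.6·130100 / (120·1.6) = 406.5625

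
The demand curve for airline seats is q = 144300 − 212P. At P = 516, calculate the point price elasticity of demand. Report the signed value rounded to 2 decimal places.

dq/dP = −212. At P = 516, q = 144300 − 212(516) = 34908.
Ed = (dq/dP)·(P/q) = −212 × (516/34908) = -3.1337…

-3.13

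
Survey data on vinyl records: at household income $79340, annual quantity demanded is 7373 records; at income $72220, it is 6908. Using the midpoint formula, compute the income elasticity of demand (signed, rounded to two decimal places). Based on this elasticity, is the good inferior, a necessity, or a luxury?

0.69; necessity

%ΔQ = (6908 − 7373)/[( 7373 + 6908)/2] = -465/7140.5 = -0.065121…
%ΔIncome = (72220 − 79340)/[( 79340 + 72220)/2] = -7120/75780 = -0.093956…
E_income = (-465/7140.5) / (-7120/75780) = 0.6931…
0 < E_income < 1 ⇒ normal good, necessity.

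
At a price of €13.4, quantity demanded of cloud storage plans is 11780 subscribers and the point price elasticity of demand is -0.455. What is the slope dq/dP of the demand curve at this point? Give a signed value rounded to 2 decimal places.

Ed = (dq/dP)·(P/q) ⇒ dq/dP = Ed·q/P = (-0.455)·11780/13.4 = -399.9925…

-399.99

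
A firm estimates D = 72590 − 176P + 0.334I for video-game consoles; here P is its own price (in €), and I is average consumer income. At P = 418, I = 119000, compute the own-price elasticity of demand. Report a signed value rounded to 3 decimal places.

-1.898

At the given values, D = 72590 − 176(418) + 0.334(119000) = 38768.
∂D/∂P = −176.
E = (-176) × (418/38768) = -1.89764…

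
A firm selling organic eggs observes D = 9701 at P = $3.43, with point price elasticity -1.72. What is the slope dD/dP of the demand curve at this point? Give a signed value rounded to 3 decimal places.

Ed = (dD/dP)·(P/D) ⇒ dD/dP = Ed·D/P = (-1.72)·9701/3.43 = -4864.64139…

-4864.641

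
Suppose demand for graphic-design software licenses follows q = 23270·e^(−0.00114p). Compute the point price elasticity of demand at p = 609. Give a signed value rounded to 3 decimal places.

dq/dp = −0.00114·q = -13.2491. At p = 609, q = 11622.1.
Ed = (dq/dp)·(p/q) = (-13.2491) × (609/11622.1) = -0.69426

-0.694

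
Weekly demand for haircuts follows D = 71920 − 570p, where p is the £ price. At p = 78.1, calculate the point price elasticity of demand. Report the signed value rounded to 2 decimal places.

dD/dp = −570. At p = 78.1, D = 71920 − 570(78.1) = 27403.
Ed = (dD/dp)·(p/D) = −570 × (78.1/27403) = -1.6245…

-1.62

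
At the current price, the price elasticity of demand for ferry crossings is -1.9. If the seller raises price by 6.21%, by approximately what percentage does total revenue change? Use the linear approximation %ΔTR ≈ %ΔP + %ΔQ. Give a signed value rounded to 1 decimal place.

%ΔQ ≈ Ed × %ΔP = (-1.9) × (+6.21%) = -11.7990%
%ΔTR ≈ %ΔP + %ΔQ = (+6.21%) + (-11.7990%) = -5.5890%

-5.6%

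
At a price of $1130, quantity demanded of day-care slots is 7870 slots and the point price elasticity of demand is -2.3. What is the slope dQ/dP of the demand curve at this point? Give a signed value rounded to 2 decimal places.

-16.02

Ed = (dQ/dP)·(P/Q) ⇒ dQ/dP = Ed·Q/P = (-2.3)·7870/1130 = -16.0185…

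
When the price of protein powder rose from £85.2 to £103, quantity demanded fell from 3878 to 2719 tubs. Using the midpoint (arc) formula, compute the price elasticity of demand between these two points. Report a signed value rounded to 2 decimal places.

%ΔQ = (2719 − 3878) / [(3878 + 2719)/2] = -1159/3298.5 = -0.351371…
%ΔP = (103 − 85.2) / [(85.2 + 103)/2] = 17.8/94.1 = 0.189160…
Arc Ed = %ΔQ / %ΔP = (-1159/3298.5) / (17.8/94.1) = -1.8575…

-1.86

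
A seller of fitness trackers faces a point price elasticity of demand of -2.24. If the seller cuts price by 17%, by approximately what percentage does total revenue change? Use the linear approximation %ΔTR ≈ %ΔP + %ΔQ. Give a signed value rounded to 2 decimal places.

%ΔQ ≈ Ed × %ΔP = (-2.24) × (-17%) = +38.0800%
%ΔTR ≈ %ΔP + %ΔQ = (-17%) + (+38.0800%) = +21.0800%

+21.08%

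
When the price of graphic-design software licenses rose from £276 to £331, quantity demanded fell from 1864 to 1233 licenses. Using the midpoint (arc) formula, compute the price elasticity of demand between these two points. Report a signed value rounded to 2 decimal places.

%ΔQ = (1233 − 1864) / [(1864 + 1233)/2] = -631/1548.5 = -0.407491…
%ΔP = (331 − 276) / [(276 + 331)/2] = 55/303.5 = 0.181219…
Arc Ed = %ΔQ / %ΔP = (-631/1548.5) / (55/303.5) = -2.2486…

-2.25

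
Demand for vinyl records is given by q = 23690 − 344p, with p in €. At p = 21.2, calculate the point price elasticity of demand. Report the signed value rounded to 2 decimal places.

dq/dp = −344. At p = 21.2, q = 23690 − 344(21.2) = 16397.2.
Ed = (dq/dp)·(p/q) = −344 × (21.2/16397.2) = -0.4447…

-0.44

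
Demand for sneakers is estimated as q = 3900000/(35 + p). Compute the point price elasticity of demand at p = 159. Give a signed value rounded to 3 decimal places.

dq/dp = −3900000/(35 + p)² = -103.624. At p = 159, q = 20103.1.
Ed = (dq/dp)·(p/q) = (-103.624) × (159/20103.1) = -0.81958…

-0.820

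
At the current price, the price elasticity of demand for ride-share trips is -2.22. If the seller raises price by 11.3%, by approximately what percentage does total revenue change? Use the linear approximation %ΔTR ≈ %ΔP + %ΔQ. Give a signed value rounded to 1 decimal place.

%ΔQ ≈ Ed × %ΔP = (-2.22) × (+11.3%) = -25.0860%
%ΔTR ≈ %ΔP + %ΔQ = (+11.3%) + (-25.0860%) = -13.7860%

-13.8%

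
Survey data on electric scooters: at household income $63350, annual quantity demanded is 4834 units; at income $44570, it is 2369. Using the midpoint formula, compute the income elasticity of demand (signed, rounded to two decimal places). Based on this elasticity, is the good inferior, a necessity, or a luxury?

1.97; luxury

%ΔQ = (2369 − 4834)/[( 4834 + 2369)/2] = -2465/3601.5 = -0.684437…
%ΔIncome = (44570 − 63350)/[( 63350 + 44570)/2] = -18780/53960 = -0.348035…
E_income = (-2465/3601.5) / (-18780/53960) = 1.9665…
E_income > 1 ⇒ normal good, luxury.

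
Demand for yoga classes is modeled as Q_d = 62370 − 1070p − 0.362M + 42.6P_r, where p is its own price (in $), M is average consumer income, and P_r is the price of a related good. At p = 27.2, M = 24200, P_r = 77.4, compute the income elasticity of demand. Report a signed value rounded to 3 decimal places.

At the given values, Q_d = 62370 − 1070(27.2) − 0.362(24200) + 42.6(77.4) = 27802.84.
∂Q_d/∂M = -0.362.
E = (-0.362) × (24200/27802.84) = -0.31509…

-0.315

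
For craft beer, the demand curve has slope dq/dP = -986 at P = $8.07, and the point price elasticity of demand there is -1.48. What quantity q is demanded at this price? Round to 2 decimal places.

5376.36

Ed = (dq/dP)·(P/q) ⇒ q = (dq/dP)·P/Ed = (-986)·8.07/(-1.48) = 5376.3648…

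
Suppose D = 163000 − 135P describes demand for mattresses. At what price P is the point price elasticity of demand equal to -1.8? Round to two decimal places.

776.19

Ed = −135P/(163000 − 135P). Set this equal to -1.8:
135P = 1.8·(163000 − 135P) ⇒ 135P(1 + 1.8) = 1.8·163000
P = 1.8·163000 / (135·2.8) = 776.1904…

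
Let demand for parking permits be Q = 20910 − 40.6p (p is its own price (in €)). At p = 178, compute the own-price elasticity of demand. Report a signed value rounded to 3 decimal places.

At the given values, Q = 20910 − 40.6(178) = 13683.2.
∂Q/∂p = −40.6.
E = (-40.6) × (178/13683.2) = -0.52815…

-0.528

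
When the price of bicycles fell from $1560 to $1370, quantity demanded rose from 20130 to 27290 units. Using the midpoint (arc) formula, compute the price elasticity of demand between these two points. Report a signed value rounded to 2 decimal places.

%ΔQ = (27290 − 20130) / [(20130 + 27290)/2] = 7160/23710 = 0.301982…
%ΔP = (1370 − 1560) / [(1560 + 1370)/2] = -190/1465 = -0.129692…
Arc Ed = %ΔQ / %ΔP = (7160/23710) / (-190/1465) = -2.3284…

-2.33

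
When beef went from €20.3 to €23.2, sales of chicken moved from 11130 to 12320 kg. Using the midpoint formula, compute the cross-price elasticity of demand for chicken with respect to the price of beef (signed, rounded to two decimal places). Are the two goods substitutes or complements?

0.76; substitutes

%ΔQ_{chicken} = (12320 − 11130)/avg = 1190/11725 = 0.101492…
%ΔP_{beef} = (23.2 − 20.3)/avg = 2.9/21.75 = 0.133333…
E_cross = (1190/11725) / (2.9/21.75) = 0.7611…
E_cross > 0 ⇒ the goods are substitutes.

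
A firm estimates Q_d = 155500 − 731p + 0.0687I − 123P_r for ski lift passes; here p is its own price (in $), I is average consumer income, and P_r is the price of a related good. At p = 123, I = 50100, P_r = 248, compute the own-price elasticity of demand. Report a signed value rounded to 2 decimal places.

-2.33

At the given values, Q_d = 155500 − 731(123) + 0.0687(50100) − 123(248) = 38524.87.
∂Q_d/∂p = −731.
E = (-731) × (123/38524.87) = -2.3338…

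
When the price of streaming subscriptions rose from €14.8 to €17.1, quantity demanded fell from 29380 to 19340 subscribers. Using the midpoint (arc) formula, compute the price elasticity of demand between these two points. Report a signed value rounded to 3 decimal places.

-2.858

%ΔQ = (19340 − 29380) / [(29380 + 19340)/2] = -10040/24360 = -0.412151…
%ΔP = (17.1 − 14.8) / [(14.8 + 17.1)/2] = 2.3/15.95 = 0.144200…
Arc Ed = %ΔQ / %ΔP = (-10040/24360) / (2.3/15.95) = -2.85817…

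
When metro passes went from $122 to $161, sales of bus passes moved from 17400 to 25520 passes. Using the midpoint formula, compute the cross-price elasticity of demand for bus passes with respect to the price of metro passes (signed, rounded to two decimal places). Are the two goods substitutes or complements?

1.37; substitutes

%ΔQ_{bus passes} = (25520 − 17400)/avg = 8120/21460 = 0.378378…
%ΔP_{metro passes} = (161 − 122)/avg = 39/141.5 = 0.275618…
E_cross = (8120/21460) / (39/141.5) = 1.3728…
E_cross > 0 ⇒ the goods are substitutes.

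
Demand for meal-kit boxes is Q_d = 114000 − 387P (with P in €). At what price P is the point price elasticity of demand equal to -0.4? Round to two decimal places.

Ed = −387P/(114000 − 387P). Set this equal to -0.4:
387P = 0.4·(114000 − 387P) ⇒ 387P(1 + 0.4) = 0.4·114000
P = 0.4·114000 / (387·1.4) = 84.1638…

84.16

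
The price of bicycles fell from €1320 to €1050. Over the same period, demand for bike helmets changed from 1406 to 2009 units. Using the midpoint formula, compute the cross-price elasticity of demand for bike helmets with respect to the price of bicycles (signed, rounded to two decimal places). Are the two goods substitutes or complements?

%ΔQ_{bike helmets} = (2009 − 1406)/avg = 603/1707.5 = 0.353147…
%ΔP_{bicycles} = (1050 − 1320)/avg = -270/1185 = -0.227848…
E_cross = (603/1707.5) / (-270/1185) = -1.5499…
E_cross < 0 ⇒ the goods are complements.

-1.55; complements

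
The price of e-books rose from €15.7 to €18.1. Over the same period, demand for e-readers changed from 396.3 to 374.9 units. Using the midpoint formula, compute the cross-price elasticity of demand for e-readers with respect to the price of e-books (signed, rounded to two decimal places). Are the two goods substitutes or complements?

%ΔQ_{e-readers} = (374.9 − 396.3)/avg = -21.4/385.6 = -0.055497…
%ΔP_{e-books} = (18.1 − 15.7)/avg = 2.4/16.9 = 0.142011…
E_cross = (-21.4/385.6) / (2.4/16.9) = -0.3907…
E_cross < 0 ⇒ the goods are complements.

-0.39; complements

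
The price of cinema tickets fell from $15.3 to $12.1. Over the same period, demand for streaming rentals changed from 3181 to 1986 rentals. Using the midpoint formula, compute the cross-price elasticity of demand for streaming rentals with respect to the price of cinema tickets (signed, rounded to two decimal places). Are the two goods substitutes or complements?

1.98; substitutes

%ΔQ_{streaming rentals} = (1986 − 3181)/avg = -1195/2583.5 = -0.462550…
%ΔP_{cinema tickets} = (12.1 − 15.3)/avg = -3.2/13.7 = -0.233576…
E_cross = (-1195/2583.5) / (-3.2/13.7) = 1.9802…
E_cross > 0 ⇒ the goods are substitutes.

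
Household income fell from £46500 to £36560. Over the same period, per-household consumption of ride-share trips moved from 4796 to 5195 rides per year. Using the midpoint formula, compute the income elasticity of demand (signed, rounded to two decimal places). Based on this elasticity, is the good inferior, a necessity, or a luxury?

-0.33; inferior

%ΔQ = (5195 − 4796)/[( 4796 + 5195)/2] = 399/4995.5 = 0.079871…
%ΔIncome = (36560 − 46500)/[( 46500 + 36560)/2] = -9940/41530 = -0.239345…
E_income = (399/4995.5) / (-9940/41530) = -0.3337…
E_income < 0 ⇒ inferior good.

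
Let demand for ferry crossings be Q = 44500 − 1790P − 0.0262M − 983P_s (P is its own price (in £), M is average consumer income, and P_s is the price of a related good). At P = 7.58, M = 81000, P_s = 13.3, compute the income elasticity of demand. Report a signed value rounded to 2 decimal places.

At the given values, Q = 44500 − 1790(7.58) − 0.0262(81000) − 983(13.3) = 15735.7.
∂Q/∂M = -0.0262.
E = (-0.0262) × (81000/15735.7) = -0.1348…

-0.13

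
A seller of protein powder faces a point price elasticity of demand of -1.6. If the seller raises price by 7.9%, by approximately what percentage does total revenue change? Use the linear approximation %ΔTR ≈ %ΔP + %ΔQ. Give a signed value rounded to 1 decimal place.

-4.7%

%ΔQ ≈ Ed × %ΔP = (-1.6) × (+7.9%) = -12.6400%
%ΔTR ≈ %ΔP + %ΔQ = (+7.9%) + (-12.6400%) = -4.7400%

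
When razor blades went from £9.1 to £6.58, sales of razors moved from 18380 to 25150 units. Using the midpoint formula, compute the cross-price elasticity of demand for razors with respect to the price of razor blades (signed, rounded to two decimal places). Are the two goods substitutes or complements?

%ΔQ_{razors} = (25150 − 18380)/avg = 6770/21765 = 0.311049…
%ΔP_{razor blades} = (6.58 − 9.1)/avg = -2.52/7.84 = -0.321428…
E_cross = (6770/21765) / (-2.52/7.84) = -0.9677…
E_cross < 0 ⇒ the goods are complements.

-0.97; complements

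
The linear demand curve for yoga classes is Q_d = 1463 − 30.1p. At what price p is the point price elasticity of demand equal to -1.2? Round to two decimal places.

26.51

Ed = −30.1p/(1463 − 30.1p). Set this equal to -1.2:
30.1p = 1.2·(1463 − 30.1p) ⇒ 30.1p(1 + 1.2) = 1.2·1463
p = 1.2·1463 / (30.1·2.2) = 26.5116…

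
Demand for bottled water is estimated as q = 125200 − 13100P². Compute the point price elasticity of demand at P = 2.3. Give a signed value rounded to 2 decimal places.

dq/dP = −2·13100·P = -60260. At P = 2.3, q = 55901.
Ed = (dq/dP)·(P/q) = (-60260) × (2.3/55901) = -2.4793…

-2.48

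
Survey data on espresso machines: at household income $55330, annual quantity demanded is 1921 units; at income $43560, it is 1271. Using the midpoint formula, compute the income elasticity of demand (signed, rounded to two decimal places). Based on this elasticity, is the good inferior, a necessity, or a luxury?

%ΔQ = (1271 − 1921)/[( 1921 + 1271)/2] = -650/1596 = -0.407268…
%ΔIncome = (43560 − 55330)/[( 55330 + 43560)/2] = -11770/49445 = -0.238042…
E_income = (-650/1596) / (-11770/49445) = 1.7109…
E_income > 1 ⇒ normal good, luxury.

1.71; luxury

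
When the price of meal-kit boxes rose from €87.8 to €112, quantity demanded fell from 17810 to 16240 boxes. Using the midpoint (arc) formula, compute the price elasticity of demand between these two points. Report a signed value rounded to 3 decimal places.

-0.381

%ΔQ = (16240 − 17810) / [(17810 + 16240)/2] = -1570/17025 = -0.092217…
%ΔP = (112 − 87.8) / [(87.8 + 112)/2] = 24.2/99.9 = 0.242242…
Arc Ed = %ΔQ / %ΔP = (-1570/17025) / (24.2/99.9) = -0.38068…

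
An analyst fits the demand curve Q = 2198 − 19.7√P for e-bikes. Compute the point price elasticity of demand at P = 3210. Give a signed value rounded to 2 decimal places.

dQ/dP = −19.7/(2√P) = -0.173854. At P = 3210, Q = 1081.86.
Ed = (dQ/dP)·(P/Q) = (-0.173854) × (3210/1081.86) = -0.5158…

-0.52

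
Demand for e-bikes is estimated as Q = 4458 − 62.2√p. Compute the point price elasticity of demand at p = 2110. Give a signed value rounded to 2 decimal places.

dQ/dp = −62.2/(2√p) = -0.677048. At p = 2110, Q = 1600.86.
Ed = (dQ/dp)·(p/Q) = (-0.677048) × (2110/1600.86) = -0.8923…

-0.89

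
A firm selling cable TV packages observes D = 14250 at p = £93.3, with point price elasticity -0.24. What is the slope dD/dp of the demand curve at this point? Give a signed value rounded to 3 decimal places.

-36.656

Ed = (dD/dp)·(p/D) ⇒ dD/dp = Ed·D/p = (-0.24)·14250/93.3 = -36.65594…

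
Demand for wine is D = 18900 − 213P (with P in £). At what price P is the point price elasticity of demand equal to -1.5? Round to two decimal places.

Ed = −213P/(18900 − 213P). Set this equal to -1.5:
213P = 1.5·(18900 − 213P) ⇒ 213P(1 + 1.5) = 1.5·18900
P = 1.5·18900 / (213·2.5) = 53.2394…

53.24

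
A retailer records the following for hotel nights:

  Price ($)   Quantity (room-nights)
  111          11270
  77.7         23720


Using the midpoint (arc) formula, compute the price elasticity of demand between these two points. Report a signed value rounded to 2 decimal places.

-2.02

%ΔQ = (23720 − 11270) / [(11270 + 23720)/2] = 12450/17495 = 0.711631…
%ΔP = (77.7 − 111) / [(111 + 77.7)/2] = -33.3/94.35 = -0.352941…
Arc Ed = %ΔQ / %ΔP = (12450/17495) / (-33.3/94.35) = -2.0162…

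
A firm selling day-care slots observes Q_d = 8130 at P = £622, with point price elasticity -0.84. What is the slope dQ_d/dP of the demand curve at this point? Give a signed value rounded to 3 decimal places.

Ed = (dQ_d/dP)·(P/Q_d) ⇒ dQ_d/dP = Ed·Q_d/P = (-0.84)·8130/622 = -10.97942…

-10.979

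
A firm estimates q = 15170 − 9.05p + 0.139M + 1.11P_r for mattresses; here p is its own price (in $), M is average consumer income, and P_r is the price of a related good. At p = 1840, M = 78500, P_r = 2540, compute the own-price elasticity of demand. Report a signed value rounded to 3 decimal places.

-1.359

At the given values, q = 15170 − 9.05(1840) + 0.139(78500) + 1.11(2540) = 12248.9.
∂q/∂p = −9.05.
E = (-9.05) × (1840/12248.9) = -1.35946…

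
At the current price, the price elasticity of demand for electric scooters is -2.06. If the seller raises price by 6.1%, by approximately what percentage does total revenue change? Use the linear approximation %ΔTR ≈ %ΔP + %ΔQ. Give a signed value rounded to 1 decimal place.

%ΔQ ≈ Ed × %ΔP = (-2.06) × (+6.1%) = -12.5660%
%ΔTR ≈ %ΔP + %ΔQ = (+6.1%) + (-12.5660%) = -6.4660%

-6.5%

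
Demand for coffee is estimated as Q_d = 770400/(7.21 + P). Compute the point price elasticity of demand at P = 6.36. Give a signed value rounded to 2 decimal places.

-0.47

dQ_d/dP = −770400/(7.21 + P)² = -4183.66. At P = 6.36, Q_d = 56772.3.
Ed = (dQ_d/dP)·(P/Q_d) = (-4183.66) × (6.36/56772.3) = -0.4686…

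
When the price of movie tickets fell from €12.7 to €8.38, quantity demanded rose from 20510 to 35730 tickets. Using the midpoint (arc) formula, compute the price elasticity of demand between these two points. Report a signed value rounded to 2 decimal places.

%ΔQ = (35730 − 20510) / [(20510 + 35730)/2] = 15220/28120 = 0.541251…
%ΔP = (8.38 − 12.7) / [(12.7 + 8.38)/2] = -4.32/10.54 = -0.409867…
Arc Ed = %ΔQ / %ΔP = (15220/28120) / (-4.32/10.54) = -1.3205…

-1.32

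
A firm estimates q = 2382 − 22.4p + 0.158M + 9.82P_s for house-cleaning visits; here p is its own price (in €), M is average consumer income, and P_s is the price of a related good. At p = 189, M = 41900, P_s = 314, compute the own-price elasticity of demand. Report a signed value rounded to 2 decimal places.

At the given values, q = 2382 − 22.4(189) + 0.158(41900) + 9.82(314) = 7852.08.
∂q/∂p = −22.4.
E = (-22.4) × (189/7852.08) = -0.5391…

-0.54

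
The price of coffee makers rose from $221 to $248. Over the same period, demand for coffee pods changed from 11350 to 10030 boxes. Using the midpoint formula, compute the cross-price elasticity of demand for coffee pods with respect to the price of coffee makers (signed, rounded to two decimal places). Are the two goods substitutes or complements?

-1.07; complements

%ΔQ_{coffee pods} = (10030 − 11350)/avg = -1320/10690 = -0.123479…
%ΔP_{coffee makers} = (248 − 221)/avg = 27/234.5 = 0.115138…
E_cross = (-1320/10690) / (27/234.5) = -1.0724…
E_cross < 0 ⇒ the goods are complements.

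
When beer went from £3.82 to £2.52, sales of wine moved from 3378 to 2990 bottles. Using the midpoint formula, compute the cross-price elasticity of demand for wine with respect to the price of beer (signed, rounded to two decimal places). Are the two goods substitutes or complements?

0.30; substitutes

%ΔQ_{wine} = (2990 − 3378)/avg = -388/3184 = -0.121859…
%ΔP_{beer} = (2.52 − 3.82)/avg = -1.3/3.17 = -0.410094…
E_cross = (-388/3184) / (-1.3/3.17) = 0.2971…
E_cross > 0 ⇒ the goods are substitutes.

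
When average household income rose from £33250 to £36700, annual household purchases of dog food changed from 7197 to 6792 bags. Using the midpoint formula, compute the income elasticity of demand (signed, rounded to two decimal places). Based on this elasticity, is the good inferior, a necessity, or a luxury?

-0.59; inferior

%ΔQ = (6792 − 7197)/[( 7197 + 6792)/2] = -405/6994.5 = -0.057902…
%ΔIncome = (36700 − 33250)/[( 33250 + 36700)/2] = 3450/34975 = 0.098641…
E_income = (-405/6994.5) / (3450/34975) = -0.5869…
E_income < 0 ⇒ inferior good.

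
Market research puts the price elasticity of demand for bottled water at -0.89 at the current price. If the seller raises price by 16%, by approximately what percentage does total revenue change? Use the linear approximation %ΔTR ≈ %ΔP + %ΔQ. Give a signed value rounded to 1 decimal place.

+1.8%

%ΔQ ≈ Ed × %ΔP = (-0.89) × (+16%) = -14.2400%
%ΔTR ≈ %ΔP + %ΔQ = (+16%) + (-14.2400%) = +1.7600%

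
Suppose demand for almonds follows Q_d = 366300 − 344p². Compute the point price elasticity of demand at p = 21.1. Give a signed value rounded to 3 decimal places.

dQ_d/dp = −2·344·p = -14516.8. At p = 21.1, Q_d = 213147.76.
Ed = (dQ_d/dp)·(p/Q_d) = (-14516.8) × (21.1/213147.76) = -1.43705…

-1.437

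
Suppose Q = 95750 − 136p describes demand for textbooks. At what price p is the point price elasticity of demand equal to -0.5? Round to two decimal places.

Ed = −136p/(95750 − 136p). Set this equal to -0.5:
136p = 0.5·(95750 − 136p) ⇒ 136p(1 + 0.5) = 0.5·95750
p = 0.5·95750 / (136·1.5) = 234.6813…

234.68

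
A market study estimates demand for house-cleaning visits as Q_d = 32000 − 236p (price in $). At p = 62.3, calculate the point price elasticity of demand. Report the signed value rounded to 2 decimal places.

-0.85

dQ_d/dp = −236. At p = 62.3, Q_d = 32000 − 236(62.3) = 17297.2.
Ed = (dQ_d/dp)·(p/Q_d) = −236 × (62.3/17297.2) = -0.8500…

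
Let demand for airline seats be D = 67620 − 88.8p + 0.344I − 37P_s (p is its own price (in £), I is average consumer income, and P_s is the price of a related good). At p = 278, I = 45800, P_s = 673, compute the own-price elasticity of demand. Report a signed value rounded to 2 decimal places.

-0.73

At the given values, D = 67620 − 88.8(278) + 0.344(45800) − 37(673) = 33787.8.
∂D/∂p = −88.8.
E = (-88.8) × (278/33787.8) = -0.7306…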